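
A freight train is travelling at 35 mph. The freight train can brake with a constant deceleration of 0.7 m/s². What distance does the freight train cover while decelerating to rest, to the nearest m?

35 mph × 0.44704 = 15.6464 m/s.
Braking distance = v²/(2a) = 15.6464² / (2 × 0.700) = 244.810 / 1.400 = 174.864 m.

Braking distance ≈ 175 m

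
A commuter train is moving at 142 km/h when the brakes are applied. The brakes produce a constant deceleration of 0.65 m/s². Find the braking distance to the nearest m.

142 km/h ÷ 3.6 = 39.4444 m/s.
Braking distance = v²/(2a) = 39.4444² / (2 × 0.650) = 1555.861 / 1.300 = 1196.816 m.

Braking distance ≈ 1197 m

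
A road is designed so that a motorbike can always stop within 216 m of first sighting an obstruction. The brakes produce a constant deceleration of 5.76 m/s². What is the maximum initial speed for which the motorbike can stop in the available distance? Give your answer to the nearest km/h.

Maximum speed ≈ 180 km/h

v²/(2a) = d ⇒ v = √(2 × 5.760 × 216) = √2488.32 = 49.8831 m/s.
49.8831 m/s × 3.6 = 179.579 km/h.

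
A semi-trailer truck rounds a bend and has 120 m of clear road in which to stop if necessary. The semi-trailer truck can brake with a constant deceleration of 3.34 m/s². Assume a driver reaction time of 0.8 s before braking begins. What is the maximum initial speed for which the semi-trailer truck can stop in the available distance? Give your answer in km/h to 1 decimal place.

Maximum speed ≈ 92.8 km/h

Stopping distance: v·t_r + v²/(2a) = 120 with t_r = 0.8 s and a = 3.340 m/s².
So v² + 5.344 v − 801.60 = 0.
Positive root: v = −a·t_r + √((a·t_r)² + 2a·d) = −2.672 + √(7.140 + 801.60) = 25.7664 m/s.
25.7664 m/s × 3.6 = 92.759 km/h.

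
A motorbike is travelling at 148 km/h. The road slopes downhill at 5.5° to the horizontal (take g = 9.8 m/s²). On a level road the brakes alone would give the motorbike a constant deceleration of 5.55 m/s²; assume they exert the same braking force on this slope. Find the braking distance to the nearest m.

148 km/h ÷ 3.6 = 41.1111 m/s.
Gravity along the downhill slope reduces the braking deceleration: a_eff = 5.550 − 9.8·sin 5.5° = 5.550 − 0.939 = 4.611 m/s².
Braking distance = v²/(2a) = 41.1111² / (2 × 4.611) = 1690.123 / 9.222 = 183.271 m.

Braking distance ≈ 183 m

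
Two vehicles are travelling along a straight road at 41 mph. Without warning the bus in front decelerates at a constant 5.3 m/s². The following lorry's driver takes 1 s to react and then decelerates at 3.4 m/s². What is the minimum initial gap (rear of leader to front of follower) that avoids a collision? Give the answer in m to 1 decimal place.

41 mph × 0.44704 = 18.3286 m/s.
Leader travels v²/(2a_L) = 335.938 / 10.600 = 31.692 m before stopping.
Follower covers v·t_r = 18.3286 × 1 = 18.329 m while reacting, then v²/(2a_F) = 335.938 / 6.800 = 49.403 m while braking, for a total of 18.329 + 49.403 = 67.732 m.
Since a_F ≤ a_L and the follower starts braking later, the follower is never slower than the leader, so the closest approach is when both have stopped.
Minimum gap = 67.732 − 31.692 = 36.040 m.

Minimum gap ≈ 36.0 m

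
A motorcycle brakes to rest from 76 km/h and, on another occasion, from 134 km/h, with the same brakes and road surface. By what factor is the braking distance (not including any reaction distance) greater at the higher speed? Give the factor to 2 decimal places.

Braking distance d = v²/(2a), so with a fixed, d ∝ v².
Factor = (134/76)² = 1.7632² = 3.1089.

Factor ≈ 3.11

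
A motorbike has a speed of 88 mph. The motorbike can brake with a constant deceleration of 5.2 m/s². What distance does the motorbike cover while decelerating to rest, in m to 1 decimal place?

Braking distance ≈ 148.8 m

88 mph × 0.44704 = 39.3395 m/s.
Braking distance = v²/(2a) = 39.3395² / (2 × 5.200) = 1547.596 / 10.400 = 148.807 m.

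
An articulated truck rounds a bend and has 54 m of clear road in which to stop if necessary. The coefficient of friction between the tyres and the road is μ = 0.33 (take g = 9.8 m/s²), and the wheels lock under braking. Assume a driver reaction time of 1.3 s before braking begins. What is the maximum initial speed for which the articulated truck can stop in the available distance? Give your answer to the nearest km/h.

Maximum speed ≈ 54 km/h

a = μg = 0.33 × 9.8 = 3.234 m/s².
Stopping distance: v·t_r + v²/(2a) = 54 with t_r = 1.3 s and a = 3.234 m/s².
So v² + 8.408 v − 349.27 = 0.
Positive root: v = −a·t_r + √((a·t_r)² + 2a·d) = −4.204 + √(17.674 + 349.27) = 14.9518 m/s.
14.9518 m/s × 3.6 = 53.826 km/h.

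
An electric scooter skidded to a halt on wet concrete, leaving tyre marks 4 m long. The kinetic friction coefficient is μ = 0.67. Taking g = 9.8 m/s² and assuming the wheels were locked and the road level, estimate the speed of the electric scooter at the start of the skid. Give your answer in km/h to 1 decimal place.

Deceleration a = μg = 0.67 × 9.8 = 6.566 m/s².
v = √(2a·d) = √(2 × 6.566 × 4) = √52.528 = 7.2476 m/s.
= 7.2476 × 3.6 = 26.091 km/h.

Initial speed ≈ 26.1 km/h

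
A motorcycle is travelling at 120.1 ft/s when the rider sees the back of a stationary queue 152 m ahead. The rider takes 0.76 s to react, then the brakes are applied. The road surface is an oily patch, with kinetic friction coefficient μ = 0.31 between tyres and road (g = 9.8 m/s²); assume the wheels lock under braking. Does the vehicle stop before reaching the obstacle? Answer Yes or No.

120.1 ft/s × 0.3048 = 36.6065 m/s.
a = μg = 0.31 × 9.8 = 3.038 m/s².
Reaction distance = 36.6065 × 0.76 = 27.821 m.
Braking distance = v²/(2a) = 1340.036 / 6.076 = 220.546 m.
Total stopping distance = 27.821 + 220.546 = 248.367 m, vs 152 m available — it cannot stop in time and overshoots by 248.367 − 152 = 96.367 m.

No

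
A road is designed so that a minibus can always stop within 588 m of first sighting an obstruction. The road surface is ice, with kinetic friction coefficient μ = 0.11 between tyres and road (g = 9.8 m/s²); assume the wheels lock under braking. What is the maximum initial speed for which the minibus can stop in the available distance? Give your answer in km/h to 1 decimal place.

a = μg = 0.11 × 9.8 = 1.078 m/s².
v²/(2a) = d ⇒ v = √(2 × 1.078 × 588) = √1267.73 = 35.6052 m/s.
35.6052 m/s × 3.6 = 128.179 km/h.

Maximum speed ≈ 128.2 km/h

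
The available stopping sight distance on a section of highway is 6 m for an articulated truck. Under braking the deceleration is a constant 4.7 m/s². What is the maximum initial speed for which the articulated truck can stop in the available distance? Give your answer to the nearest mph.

v²/(2a) = d ⇒ v = √(2 × 4.700 × 6) = √56.40 = 7.5100 m/s.
7.5100 m/s ÷ 0.44704 = 16.799 mph.

Maximum speed ≈ 17 mph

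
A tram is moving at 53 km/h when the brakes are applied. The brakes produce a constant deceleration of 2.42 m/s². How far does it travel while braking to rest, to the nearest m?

Braking distance ≈ 45 m

53 km/h ÷ 3.6 = 14.7222 m/s.
Braking distance = v²/(2a) = 14.7222² / (2 × 2.420) = 216.743 / 4.840 = 44.782 m.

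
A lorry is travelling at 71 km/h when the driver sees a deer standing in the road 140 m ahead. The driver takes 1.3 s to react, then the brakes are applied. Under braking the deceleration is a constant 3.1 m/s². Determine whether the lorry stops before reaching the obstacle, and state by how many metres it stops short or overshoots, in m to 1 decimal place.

71 km/h ÷ 3.6 = 19.7222 m/s.
Reaction distance = 19.7222 × 1.3 = 25.639 m.
Braking distance = v²/(2a) = 388.965 / 6.200 = 62.736 m.
Total stopping distance = 25.639 + 62.736 = 88.375 m, vs 140 m available — it stops with 140 − 88.375 = 51.625 m to spare.

Yes — it stops 51.6 m short of the obstacle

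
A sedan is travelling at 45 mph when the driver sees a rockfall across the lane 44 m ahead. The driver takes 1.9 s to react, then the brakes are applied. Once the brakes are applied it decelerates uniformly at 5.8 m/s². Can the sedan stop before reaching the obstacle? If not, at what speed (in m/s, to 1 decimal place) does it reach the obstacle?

45 mph × 0.44704 = 20.1168 m/s.
Reaction distance = 20.1168 × 1.9 = 38.222 m.
Braking distance needed to stop: v²/(2a) = 404.686 / 11.600 = 34.887 m, so total needed = 38.222 + 34.887 = 73.109 m > 44 m — it cannot stop.
Distance remaining when braking begins: 44 − 38.222 = 5.778 m.
v² = v₀² − 2a·d = 404.686 − 2 × 5.800 × 5.778 = 337.661 m²/s².
v = √337.661 = 18.376 m/s.

No — it strikes the obstacle at 18.4 m/s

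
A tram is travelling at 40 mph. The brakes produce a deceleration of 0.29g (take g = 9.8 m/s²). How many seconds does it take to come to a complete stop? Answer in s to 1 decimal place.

Braking time ≈ 6.3 s

40 mph × 0.44704 = 17.8816 m/s.
a = 0.29 × 9.8 = 2.842 m/s².
Braking time = v/a = 17.8816 / 2.842 = 6.292 s.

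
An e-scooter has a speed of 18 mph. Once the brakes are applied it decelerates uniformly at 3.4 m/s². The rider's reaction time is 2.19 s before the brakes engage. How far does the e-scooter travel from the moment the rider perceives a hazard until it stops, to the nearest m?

18 mph × 0.44704 = 8.0467 m/s.
Reaction distance = v·t_r = 8.0467 × 2.19 = 17.622 m.
Braking distance = v²/(2a) = 8.0467² / (2 × 3.400) = 64.749 / 6.800 = 9.522 m.
Total = 17.622 + 9.522 = 27.144 m.

Total stopping distance ≈ 27 m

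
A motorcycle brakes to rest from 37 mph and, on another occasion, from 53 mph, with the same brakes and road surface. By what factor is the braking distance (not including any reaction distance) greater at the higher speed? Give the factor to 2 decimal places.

Factor ≈ 2.05

Braking distance d = v²/(2a), so with a fixed, d ∝ v².
Factor = (53/37)² = 1.4324² = 2.0518.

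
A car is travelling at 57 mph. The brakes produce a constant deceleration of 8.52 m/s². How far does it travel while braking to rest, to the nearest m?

Braking distance ≈ 38 m

57 mph × 0.44704 = 25.4813 m/s.
Braking distance = v²/(2a) = 25.4813² / (2 × 8.520) = 649.297 / 17.040 = 38.104 m.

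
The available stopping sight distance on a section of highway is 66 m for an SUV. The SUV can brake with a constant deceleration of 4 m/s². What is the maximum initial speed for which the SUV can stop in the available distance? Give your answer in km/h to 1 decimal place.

Maximum speed ≈ 82.7 km/h

v²/(2a) = d ⇒ v = √(2 × 4.000 × 66) = √528.00 = 22.9783 m/s.
22.9783 m/s × 3.6 = 82.722 km/h.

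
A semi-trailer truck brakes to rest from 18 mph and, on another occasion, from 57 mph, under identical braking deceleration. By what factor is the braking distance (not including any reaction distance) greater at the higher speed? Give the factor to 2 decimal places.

Factor ≈ 10.03

Braking distance d = v²/(2a), so with a fixed, d ∝ v².
Factor = (57/18)² = 3.1667² = 10.0280.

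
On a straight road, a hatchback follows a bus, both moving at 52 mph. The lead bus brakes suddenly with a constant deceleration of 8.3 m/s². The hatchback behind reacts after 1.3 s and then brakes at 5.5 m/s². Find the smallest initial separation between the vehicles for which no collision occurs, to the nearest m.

Minimum gap ≈ 47 m

52 mph × 0.44704 = 23.2461 m/s.
Leader travels v²/(2a_L) = 540.381 / 16.600 = 32.553 m before stopping.
Follower covers v·t_r = 23.2461 × 1.3 = 30.220 m while reacting, then v²/(2a_F) = 540.381 / 11.000 = 49.126 m while braking, for a total of 30.220 + 49.126 = 79.346 m.
Since a_F ≤ a_L and the follower starts braking later, the follower is never slower than the leader, so the closest approach is when both have stopped.
Minimum gap = 79.346 − 32.553 = 46.793 m.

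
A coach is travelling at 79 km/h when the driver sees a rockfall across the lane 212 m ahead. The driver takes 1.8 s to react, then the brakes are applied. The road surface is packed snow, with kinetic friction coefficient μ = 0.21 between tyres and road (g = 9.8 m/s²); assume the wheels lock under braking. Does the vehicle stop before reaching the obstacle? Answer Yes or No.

Yes

79 km/h ÷ 3.6 = 21.9444 m/s.
a = μg = 0.21 × 9.8 = 2.058 m/s².
Reaction distance = 21.9444 × 1.8 = 39.500 m.
Braking distance = v²/(2a) = 481.557 / 4.116 = 116.996 m.
Total stopping distance = 39.500 + 116.996 = 156.496 m, vs 212 m available — it stops with 212 − 156.496 = 55.504 m to spare.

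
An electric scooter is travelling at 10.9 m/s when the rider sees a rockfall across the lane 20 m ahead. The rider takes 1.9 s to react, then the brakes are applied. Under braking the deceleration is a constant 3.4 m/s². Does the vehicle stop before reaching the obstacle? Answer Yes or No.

No

Reaction distance = 10.9000 × 1.9 = 20.710 m.
Braking distance = v²/(2a) = 118.810 / 6.800 = 17.472 m.
Total stopping distance = 20.710 + 17.472 = 38.182 m, vs 20 m available — it cannot stop in time and overshoots by 38.182 − 20 = 18.182 m.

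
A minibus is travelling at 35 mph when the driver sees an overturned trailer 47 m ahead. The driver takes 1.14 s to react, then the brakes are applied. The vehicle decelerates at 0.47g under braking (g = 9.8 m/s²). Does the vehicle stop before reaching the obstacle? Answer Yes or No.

Yes

35 mph × 0.44704 = 15.6464 m/s.
a = 0.47 × 9.8 = 4.606 m/s².
Reaction distance = 15.6464 × 1.14 = 17.837 m.
Braking distance = v²/(2a) = 244.810 / 9.212 = 26.575 m.
Total stopping distance = 17.837 + 26.575 = 44.412 m, vs 47 m available — it stops with 47 − 44.412 = 2.588 m to spare.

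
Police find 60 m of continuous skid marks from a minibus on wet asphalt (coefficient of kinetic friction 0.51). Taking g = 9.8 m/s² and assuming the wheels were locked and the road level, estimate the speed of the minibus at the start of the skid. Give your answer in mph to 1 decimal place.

Initial speed ≈ 54.8 mph

Deceleration a = μg = 0.51 × 9.8 = 4.998 m/s².
v = √(2a·d) = √(2 × 4.998 × 60) = √599.760 = 24.4900 m/s.
= 24.4900 ÷ 0.44704 = 54.783 mph.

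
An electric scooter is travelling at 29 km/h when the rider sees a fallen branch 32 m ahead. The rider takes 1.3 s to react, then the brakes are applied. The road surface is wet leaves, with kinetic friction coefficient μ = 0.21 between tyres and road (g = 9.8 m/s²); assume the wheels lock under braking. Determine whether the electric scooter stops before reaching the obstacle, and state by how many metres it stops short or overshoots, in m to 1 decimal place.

Yes — it stops 5.8 m short of the obstacle

29 km/h ÷ 3.6 = 8.0556 m/s.
a = μg = 0.21 × 9.8 = 2.058 m/s².
Reaction distance = 8.0556 × 1.3 = 10.472 m.
Braking distance = v²/(2a) = 64.893 / 4.116 = 15.766 m.
Total stopping distance = 10.472 + 15.766 = 26.238 m, vs 32 m available — it stops with 32 − 26.238 = 5.762 m to spare.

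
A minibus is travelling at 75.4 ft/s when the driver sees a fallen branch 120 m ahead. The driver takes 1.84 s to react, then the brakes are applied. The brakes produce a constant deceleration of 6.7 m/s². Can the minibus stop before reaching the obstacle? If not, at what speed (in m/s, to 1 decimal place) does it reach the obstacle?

Yes — it stops about 38.3 m short of the obstacle, so it never reaches it

75.4 ft/s × 0.3048 = 22.9819 m/s.
Reaction distance = 22.9819 × 1.84 = 42.287 m.
Braking distance = v²/(2a) = 528.168 / 13.400 = 39.416 m.
Total stopping distance = 42.287 + 39.416 = 81.703 m, vs 120 m available — it stops with 120 − 81.703 = 38.297 m to spare.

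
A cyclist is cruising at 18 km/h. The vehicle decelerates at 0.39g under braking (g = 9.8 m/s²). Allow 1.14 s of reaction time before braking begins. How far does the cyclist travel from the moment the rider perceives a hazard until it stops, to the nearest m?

Total stopping distance ≈ 9 m

18 km/h ÷ 3.6 = 5.0000 m/s.
a = 0.39 × 9.8 = 3.822 m/s².
Reaction distance = v·t_r = 5.0000 × 1.14 = 5.700 m.
Braking distance = v²/(2a) = 5.0000² / (2 × 3.822) = 25.000 / 7.644 = 3.271 m.
Total = 5.700 + 3.271 = 8.971 m.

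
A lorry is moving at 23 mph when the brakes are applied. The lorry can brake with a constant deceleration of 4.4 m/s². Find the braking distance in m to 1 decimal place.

23 mph × 0.44704 = 10.2819 m/s.
Braking distance = v²/(2a) = 10.2819² / (2 × 4.400) = 105.717 / 8.800 = 12.013 m.

Braking distance ≈ 12.0 m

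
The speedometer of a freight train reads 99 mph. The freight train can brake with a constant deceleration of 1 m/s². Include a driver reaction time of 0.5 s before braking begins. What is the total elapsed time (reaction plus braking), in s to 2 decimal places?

Total time ≈ 44.76 s

99 mph × 0.44704 = 44.2570 m/s.
Braking time = v/a = 44.2570 / 1.000 = 44.257 s.
Total = 0.5 + 44.257 = 44.757 s.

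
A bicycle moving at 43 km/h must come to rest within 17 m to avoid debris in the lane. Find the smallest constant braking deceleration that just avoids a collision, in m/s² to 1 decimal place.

Required deceleration ≈ 4.2 m/s²

43 km/h ÷ 3.6 = 11.9444 m/s.
v² = 2a·d ⇒ a = v²/(2d) = 11.9444² / (2 × 17.000) = 142.669 / 34.000 = 4.1961 m/s².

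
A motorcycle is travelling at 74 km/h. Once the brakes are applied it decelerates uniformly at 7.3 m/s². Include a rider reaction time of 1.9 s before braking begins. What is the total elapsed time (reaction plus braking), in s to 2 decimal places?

74 km/h ÷ 3.6 = 20.5556 m/s.
Braking time = v/a = 20.5556 / 7.300 = 2.816 s.
Total = 1.9 + 2.816 = 4.716 s.

Total time ≈ 4.72 s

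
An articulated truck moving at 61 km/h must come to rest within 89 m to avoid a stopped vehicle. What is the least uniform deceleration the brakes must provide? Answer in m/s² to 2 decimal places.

Required deceleration ≈ 1.61 m/s²

61 km/h ÷ 3.6 = 16.9444 m/s.
v² = 2a·d ⇒ a = v²/(2d) = 16.9444² / (2 × 89.000) = 287.113 / 178.000 = 1.6130 m/s².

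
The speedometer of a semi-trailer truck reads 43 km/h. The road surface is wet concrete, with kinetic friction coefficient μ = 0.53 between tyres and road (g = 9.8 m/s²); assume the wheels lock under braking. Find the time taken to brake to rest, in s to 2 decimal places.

Braking time ≈ 2.30 s

43 km/h ÷ 3.6 = 11.9444 m/s.
a = μg = 0.53 × 9.8 = 5.194 m/s².
Braking time = v/a = 11.9444 / 5.194 = 2.300 s.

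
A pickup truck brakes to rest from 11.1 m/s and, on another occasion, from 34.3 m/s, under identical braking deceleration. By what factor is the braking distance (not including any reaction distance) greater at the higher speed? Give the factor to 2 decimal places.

Braking distance d = v²/(2a), so with a fixed, d ∝ v².
Factor = (34.3/11.1)² = 3.0901² = 9.5487.

Factor ≈ 9.55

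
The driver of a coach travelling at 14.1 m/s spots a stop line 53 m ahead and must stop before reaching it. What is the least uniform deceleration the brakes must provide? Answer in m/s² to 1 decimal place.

Required deceleration ≈ 1.9 m/s²

v² = 2a·d ⇒ a = v²/(2d) = 14.1000² / (2 × 53.000) = 198.810 / 106.000 = 1.8756 m/s².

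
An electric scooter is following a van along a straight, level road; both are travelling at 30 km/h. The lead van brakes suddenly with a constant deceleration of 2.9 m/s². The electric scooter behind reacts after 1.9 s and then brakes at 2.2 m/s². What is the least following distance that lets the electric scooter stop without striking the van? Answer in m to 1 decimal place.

30 km/h ÷ 3.6 = 8.3333 m/s.
Leader travels v²/(2a_L) = 69.444 / 5.800 = 11.973 m before stopping.
Follower covers v·t_r = 8.3333 × 1.9 = 15.833 m while reacting, then v²/(2a_F) = 69.444 / 4.400 = 15.783 m while braking, for a total of 15.833 + 15.783 = 31.616 m.
Since a_F ≤ a_L and the follower starts braking later, the follower is never slower than the leader, so the closest approach is when both have stopped.
Minimum gap = 31.616 − 11.973 = 19.643 m.

Minimum gap ≈ 19.6 m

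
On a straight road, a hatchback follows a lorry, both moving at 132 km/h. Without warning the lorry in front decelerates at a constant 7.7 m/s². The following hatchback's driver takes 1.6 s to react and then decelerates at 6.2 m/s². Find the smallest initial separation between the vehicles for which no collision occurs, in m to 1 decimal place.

132 km/h ÷ 3.6 = 36.6667 m/s.
Leader travels v²/(2a_L) = 1344.447 / 15.400 = 87.302 m before stopping.
Follower covers v·t_r = 36.6667 × 1.6 = 58.667 m while reacting, then v²/(2a_F) = 1344.447 / 12.400 = 108.423 m while braking, for a total of 58.667 + 108.423 = 167.090 m.
Since a_F ≤ a_L and the follower starts braking later, the follower is never slower than the leader, so the closest approach is when both have stopped.
Minimum gap = 167.090 − 87.302 = 79.788 m.

Minimum gap ≈ 79.8 m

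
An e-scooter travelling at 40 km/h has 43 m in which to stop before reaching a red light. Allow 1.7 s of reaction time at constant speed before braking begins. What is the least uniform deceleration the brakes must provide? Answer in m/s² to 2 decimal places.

Required deceleration ≈ 2.56 m/s²

40 km/h ÷ 3.6 = 11.1111 m/s.
Distance covered during reaction = 11.1111 × 1.7 = 18.889 m.
Distance available for braking: 43 − 18.889 = 24.111 m.
v² = 2a·d ⇒ a = v²/(2d) = 11.1111² / (2 × 24.111) = 123.457 / 48.222 = 2.5602 m/s².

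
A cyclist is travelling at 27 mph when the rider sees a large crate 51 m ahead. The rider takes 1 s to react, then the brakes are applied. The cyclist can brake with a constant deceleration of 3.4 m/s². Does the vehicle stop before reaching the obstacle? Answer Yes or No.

Yes

27 mph × 0.44704 = 12.0701 m/s.
Reaction distance = 12.0701 × 1 = 12.070 m.
Braking distance = v²/(2a) = 145.687 / 6.800 = 21.425 m.
Total stopping distance = 12.070 + 21.425 = 33.495 m, vs 51 m available — it stops with 51 − 33.495 = 17.505 m to spare.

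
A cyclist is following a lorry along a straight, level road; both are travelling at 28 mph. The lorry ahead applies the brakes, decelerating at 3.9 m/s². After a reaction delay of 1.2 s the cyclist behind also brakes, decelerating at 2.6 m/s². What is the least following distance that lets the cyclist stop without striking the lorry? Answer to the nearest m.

28 mph × 0.44704 = 12.5171 m/s.
Leader travels v²/(2a_L) = 156.678 / 7.800 = 20.087 m before stopping.
Follower covers v·t_r = 12.5171 × 1.2 = 15.021 m while reacting, then v²/(2a_F) = 156.678 / 5.200 = 30.130 m while braking, for a total of 15.021 + 30.130 = 45.151 m.
Since a_F ≤ a_L and the follower starts braking later, the follower is never slower than the leader, so the closest approach is when both have stopped.
Minimum gap = 45.151 − 20.087 = 25.064 m.

Minimum gap ≈ 25 m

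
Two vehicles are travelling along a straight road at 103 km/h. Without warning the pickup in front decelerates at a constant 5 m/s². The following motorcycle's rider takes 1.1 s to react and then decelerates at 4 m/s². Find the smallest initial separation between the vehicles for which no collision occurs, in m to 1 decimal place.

Minimum gap ≈ 51.9 m

103 km/h ÷ 3.6 = 28.6111 m/s.
Leader travels v²/(2a_L) = 818.595 / 10.000 = 81.859 m before stopping.
Follower covers v·t_r = 28.6111 × 1.1 = 31.472 m while reacting, then v²/(2a_F) = 818.595 / 8.000 = 102.324 m while braking, for a total of 31.472 + 102.324 = 133.796 m.
Since a_F ≤ a_L and the follower starts braking later, the follower is never slower than the leader, so the closest approach is when both have stopped.
Minimum gap = 133.796 − 81.859 = 51.937 m.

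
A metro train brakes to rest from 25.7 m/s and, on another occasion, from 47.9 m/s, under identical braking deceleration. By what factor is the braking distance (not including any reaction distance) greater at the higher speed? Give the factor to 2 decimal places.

Braking distance d = v²/(2a), so with a fixed, d ∝ v².
Factor = (47.9/25.7)² = 1.8638² = 3.4738.

Factor ≈ 3.47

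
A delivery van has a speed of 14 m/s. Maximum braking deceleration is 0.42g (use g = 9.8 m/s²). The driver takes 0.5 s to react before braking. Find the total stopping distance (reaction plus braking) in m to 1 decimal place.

a = 0.42 × 9.8 = 4.116 m/s².
Reaction distance = v·t_r = 14.0000 × 0.5 = 7.000 m.
Braking distance = v²/(2a) = 14.0000² / (2 × 4.116) = 196.000 / 8.232 = 23.810 m.
Total = 7.000 + 23.810 = 30.810 m.

Total stopping distance ≈ 30.8 m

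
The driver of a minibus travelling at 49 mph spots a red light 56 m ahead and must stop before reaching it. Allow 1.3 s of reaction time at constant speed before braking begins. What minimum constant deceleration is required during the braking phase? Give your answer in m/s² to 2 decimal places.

Required deceleration ≈ 8.72 m/s²

49 mph × 0.44704 = 21.9050 m/s.
Distance covered during reaction = 21.9050 × 1.3 = 28.477 m.
Distance available for braking: 56 − 28.477 = 27.523 m.
v² = 2a·d ⇒ a = v²/(2d) = 21.9050² / (2 × 27.523) = 479.829 / 55.046 = 8.7169 m/s².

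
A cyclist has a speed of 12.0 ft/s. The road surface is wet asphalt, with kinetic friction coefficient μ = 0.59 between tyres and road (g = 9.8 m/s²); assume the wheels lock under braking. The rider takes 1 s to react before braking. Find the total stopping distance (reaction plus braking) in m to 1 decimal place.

Total stopping distance ≈ 4.8 m

12 ft/s × 0.3048 = 3.6576 m/s.
a = μg = 0.59 × 9.8 = 5.782 m/s².
Reaction distance = v·t_r = 3.6576 × 1 = 3.658 m.
Braking distance = v²/(2a) = 3.6576² / (2 × 5.782) = 13.378 / 11.564 = 1.157 m.
Total = 3.658 + 1.157 = 4.815 m.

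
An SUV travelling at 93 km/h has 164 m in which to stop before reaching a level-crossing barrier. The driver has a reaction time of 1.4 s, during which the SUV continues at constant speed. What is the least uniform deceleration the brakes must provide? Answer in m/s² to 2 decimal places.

93 km/h ÷ 3.6 = 25.8333 m/s.
Distance covered during reaction = 25.8333 × 1.4 = 36.167 m.
Distance available for braking: 164 − 36.167 = 127.833 m.
v² = 2a·d ⇒ a = v²/(2d) = 25.8333² / (2 × 127.833) = 667.359 / 255.666 = 2.6103 m/s².

Required deceleration ≈ 2.61 m/s²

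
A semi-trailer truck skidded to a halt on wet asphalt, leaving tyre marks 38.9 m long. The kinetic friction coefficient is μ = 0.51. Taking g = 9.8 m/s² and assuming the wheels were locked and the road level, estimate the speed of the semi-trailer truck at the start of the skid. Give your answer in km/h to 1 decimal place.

Deceleration a = μg = 0.51 × 9.8 = 4.998 m/s².
v = √(2a·d) = √(2 × 4.998 × 38.9) = √388.844 = 19.7191 m/s.
= 19.7191 × 3.6 = 70.989 km/h.

Initial speed ≈ 71.0 km/h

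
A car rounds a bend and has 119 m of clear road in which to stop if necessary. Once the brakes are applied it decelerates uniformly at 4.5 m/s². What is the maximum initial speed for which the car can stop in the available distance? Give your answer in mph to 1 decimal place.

Maximum speed ≈ 73.2 mph

v²/(2a) = d ⇒ v = √(2 × 4.500 × 119) = √1071.00 = 32.7261 m/s.
32.7261 m/s ÷ 0.44704 = 73.206 mph.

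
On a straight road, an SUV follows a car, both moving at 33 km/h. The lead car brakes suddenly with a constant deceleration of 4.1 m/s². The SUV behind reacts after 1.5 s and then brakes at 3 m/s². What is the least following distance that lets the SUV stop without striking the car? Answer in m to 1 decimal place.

Minimum gap ≈ 17.5 m

33 km/h ÷ 3.6 = 9.1667 m/s.
Leader travels v²/(2a_L) = 84.028 / 8.200 = 10.247 m before stopping.
Follower covers v·t_r = 9.1667 × 1.5 = 13.750 m while reacting, then v²/(2a_F) = 84.028 / 6.000 = 14.005 m while braking, for a total of 13.750 + 14.005 = 27.755 m.
Since a_F ≤ a_L and the follower starts braking later, the follower is never slower than the leader, so the closest approach is when both have stopped.
Minimum gap = 27.755 − 10.247 = 17.508 m.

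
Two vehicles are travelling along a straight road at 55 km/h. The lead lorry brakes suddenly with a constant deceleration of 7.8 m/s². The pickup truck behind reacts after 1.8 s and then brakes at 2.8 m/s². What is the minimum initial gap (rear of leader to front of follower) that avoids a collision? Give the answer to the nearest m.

Minimum gap ≈ 54 m

55 km/h ÷ 3.6 = 15.2778 m/s.
Leader travels v²/(2a_L) = 233.411 / 15.600 = 14.962 m before stopping.
Follower covers v·t_r = 15.2778 × 1.8 = 27.500 m while reacting, then v²/(2a_F) = 233.411 / 5.600 = 41.681 m while braking, for a total of 27.500 + 41.681 = 69.181 m.
Since a_F ≤ a_L and the follower starts braking later, the follower is never slower than the leader, so the closest approach is when both have stopped.
Minimum gap = 69.181 − 14.962 = 54.219 m.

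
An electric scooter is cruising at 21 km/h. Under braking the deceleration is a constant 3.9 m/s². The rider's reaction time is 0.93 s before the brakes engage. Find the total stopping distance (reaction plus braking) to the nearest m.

21 km/h ÷ 3.6 = 5.8333 m/s.
Reaction distance = v·t_r = 5.8333 × 0.93 = 5.425 m.
Braking distance = v²/(2a) = 5.8333² / (2 × 3.900) = 34.027 / 7.800 = 4.362 m.
Total = 5.425 + 4.362 = 9.787 m.

Total stopping distance ≈ 10 m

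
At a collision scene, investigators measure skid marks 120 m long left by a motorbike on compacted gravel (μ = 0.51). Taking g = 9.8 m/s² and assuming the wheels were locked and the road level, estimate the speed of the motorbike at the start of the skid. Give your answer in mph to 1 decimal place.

Initial speed ≈ 77.5 mph

Deceleration a = μg = 0.51 × 9.8 = 4.998 m/s².
v = √(2a·d) = √(2 × 4.998 × 120) = √1199.520 = 34.6341 m/s.
= 34.6341 ÷ 0.44704 = 77.474 mph.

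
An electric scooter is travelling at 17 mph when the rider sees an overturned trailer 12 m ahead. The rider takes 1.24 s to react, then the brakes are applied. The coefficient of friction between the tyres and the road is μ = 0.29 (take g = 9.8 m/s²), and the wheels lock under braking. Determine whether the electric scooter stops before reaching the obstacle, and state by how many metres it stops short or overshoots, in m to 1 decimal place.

No — it overshoots by 7.6 m

17 mph × 0.44704 = 7.5997 m/s.
a = μg = 0.29 × 9.8 = 2.842 m/s².
Reaction distance = 7.5997 × 1.24 = 9.424 m.
Braking distance = v²/(2a) = 57.755 / 5.684 = 10.161 m.
Total stopping distance = 9.424 + 10.161 = 19.585 m, vs 12 m available — it cannot stop in time and overshoots by 19.585 − 12 = 7.585 m.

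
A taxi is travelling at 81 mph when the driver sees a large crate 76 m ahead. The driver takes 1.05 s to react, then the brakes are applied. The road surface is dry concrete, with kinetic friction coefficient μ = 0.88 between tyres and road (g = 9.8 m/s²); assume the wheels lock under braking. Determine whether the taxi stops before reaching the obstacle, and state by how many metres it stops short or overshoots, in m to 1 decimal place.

81 mph × 0.44704 = 36.2102 m/s.
a = μg = 0.88 × 9.8 = 8.624 m/s².
Reaction distance = 36.2102 × 1.05 = 38.021 m.
Braking distance = v²/(2a) = 1311.179 / 17.248 = 76.019 m.
Total stopping distance = 38.021 + 76.019 = 114.040 m, vs 76 m available — it cannot stop in time and overshoots by 114.040 − 76 = 38.040 m.

No — it overshoots by 38.0 m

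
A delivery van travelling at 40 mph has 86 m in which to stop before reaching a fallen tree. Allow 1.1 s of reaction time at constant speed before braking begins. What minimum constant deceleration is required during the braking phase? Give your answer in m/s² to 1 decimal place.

Required deceleration ≈ 2.4 m/s²

40 mph × 0.44704 = 17.8816 m/s.
Distance covered during reaction = 17.8816 × 1.1 = 19.670 m.
Distance available for braking: 86 − 19.670 = 66.330 m.
v² = 2a·d ⇒ a = v²/(2d) = 17.8816² / (2 × 66.330) = 319.752 / 132.660 = 2.4103 m/s².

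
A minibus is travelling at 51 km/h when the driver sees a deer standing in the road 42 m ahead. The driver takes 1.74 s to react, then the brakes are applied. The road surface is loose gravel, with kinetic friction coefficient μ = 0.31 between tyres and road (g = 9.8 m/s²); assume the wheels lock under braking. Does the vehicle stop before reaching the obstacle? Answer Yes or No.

51 km/h ÷ 3.6 = 14.1667 m/s.
a = μg = 0.31 × 9.8 = 3.038 m/s².
Reaction distance = 14.1667 × 1.74 = 24.650 m.
Braking distance = v²/(2a) = 200.695 / 6.076 = 33.031 m.
Total stopping distance = 24.650 + 33.031 = 57.681 m, vs 42 m available — it cannot stop in time and overshoots by 57.681 − 42 = 15.681 m.

No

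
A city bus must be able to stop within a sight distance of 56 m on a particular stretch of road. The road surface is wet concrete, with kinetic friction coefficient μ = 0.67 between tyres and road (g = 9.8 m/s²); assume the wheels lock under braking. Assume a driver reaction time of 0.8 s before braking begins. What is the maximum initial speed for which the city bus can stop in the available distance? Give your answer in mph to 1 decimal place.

Maximum speed ≈ 50.0 mph

a = μg = 0.67 × 9.8 = 6.566 m/s².
Stopping distance: v·t_r + v²/(2a) = 56 with t_r = 0.8 s and a = 6.566 m/s².
So v² + 10.506 v − 735.39 = 0.
Positive root: v = −a·t_r + √((a·t_r)² + 2a·d) = −5.253 + √(27.594 + 735.39) = 22.3692 m/s.
22.3692 m/s ÷ 0.44704 = 50.038 mph.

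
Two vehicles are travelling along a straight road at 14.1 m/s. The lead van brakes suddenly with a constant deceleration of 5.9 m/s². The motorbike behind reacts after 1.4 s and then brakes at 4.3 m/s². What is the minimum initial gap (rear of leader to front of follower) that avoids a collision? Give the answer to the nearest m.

Leader travels v²/(2a_L) = 198.810 / 11.800 = 16.848 m before stopping.
Follower covers v·t_r = 14.1000 × 1.4 = 19.740 m while reacting, then v²/(2a_F) = 198.810 / 8.600 = 23.117 m while braking, for a total of 19.740 + 23.117 = 42.857 m.
Since a_F ≤ a_L and the follower starts braking later, the follower is never slower than the leader, so the closest approach is when both have stopped.
Minimum gap = 42.857 − 16.848 = 26.009 m.

Minimum gap ≈ 26 m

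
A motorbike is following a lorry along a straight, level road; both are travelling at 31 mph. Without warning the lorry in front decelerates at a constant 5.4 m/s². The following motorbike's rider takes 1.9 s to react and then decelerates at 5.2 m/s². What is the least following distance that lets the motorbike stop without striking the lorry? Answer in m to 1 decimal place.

31 mph × 0.44704 = 13.8582 m/s.
Leader travels v²/(2a_L) = 192.050 / 10.800 = 17.782 m before stopping.
Follower covers v·t_r = 13.8582 × 1.9 = 26.331 m while reacting, then v²/(2a_F) = 192.050 / 10.400 = 18.466 m while braking, for a total of 26.331 + 18.466 = 44.797 m.
Since a_F ≤ a_L and the follower starts braking later, the follower is never slower than the leader, so the closest approach is when both have stopped.
Minimum gap = 44.797 − 17.782 = 27.015 m.

Minimum gap ≈ 27.0 m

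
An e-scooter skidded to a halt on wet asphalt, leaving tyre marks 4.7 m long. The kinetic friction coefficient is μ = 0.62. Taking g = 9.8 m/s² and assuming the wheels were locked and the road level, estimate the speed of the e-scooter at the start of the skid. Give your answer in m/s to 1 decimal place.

Initial speed ≈ 7.6 m/s

Deceleration a = μg = 0.62 × 9.8 = 6.076 m/s².
v = √(2a·d) = √(2 × 6.076 × 4.7) = √57.114 = 7.5574 m/s.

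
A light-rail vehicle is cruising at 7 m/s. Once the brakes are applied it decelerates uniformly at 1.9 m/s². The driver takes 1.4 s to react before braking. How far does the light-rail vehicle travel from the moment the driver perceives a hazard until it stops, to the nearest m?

Total stopping distance ≈ 23 m

Reaction distance = v·t_r = 7.0000 × 1.4 = 9.800 m.
Braking distance = v²/(2a) = 7.0000² / (2 × 1.900) = 49.000 / 3.800 = 12.895 m.
Total = 9.800 + 12.895 = 22.695 m.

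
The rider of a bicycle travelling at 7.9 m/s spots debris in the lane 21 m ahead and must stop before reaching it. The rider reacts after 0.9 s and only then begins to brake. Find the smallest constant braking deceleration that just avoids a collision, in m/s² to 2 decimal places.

Required deceleration ≈ 2.25 m/s²

Distance covered during reaction = 7.9000 × 0.9 = 7.110 m.
Distance available for braking: 21 − 7.110 = 13.890 m.
v² = 2a·d ⇒ a = v²/(2d) = 7.9000² / (2 × 13.890) = 62.410 / 27.780 = 2.2466 m/s².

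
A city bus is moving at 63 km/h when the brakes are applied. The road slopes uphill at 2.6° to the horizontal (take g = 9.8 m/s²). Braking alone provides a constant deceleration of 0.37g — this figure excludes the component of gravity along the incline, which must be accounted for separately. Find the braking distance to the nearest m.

Braking distance ≈ 38 m

63 km/h ÷ 3.6 = 17.5000 m/s.
a = 0.37 × 9.8 = 3.626 m/s².
Gravity along the uphill slope adds to the braking deceleration: a_eff = 3.626 + 9.8·sin 2.6° = 3.626 + 0.445 = 4.071 m/s².
Braking distance = v²/(2a) = 17.5000² / (2 × 4.071) = 306.250 / 8.142 = 37.614 m.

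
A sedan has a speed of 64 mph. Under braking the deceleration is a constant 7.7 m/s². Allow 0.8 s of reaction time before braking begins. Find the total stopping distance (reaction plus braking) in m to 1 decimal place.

64 mph × 0.44704 = 28.6106 m/s.
Reaction distance = v·t_r = 28.6106 × 0.8 = 22.888 m.
Braking distance = v²/(2a) = 28.6106² / (2 × 7.700) = 818.566 / 15.400 = 53.154 m.
Total = 22.888 + 53.154 = 76.042 m.

Total stopping distance ≈ 76.0 m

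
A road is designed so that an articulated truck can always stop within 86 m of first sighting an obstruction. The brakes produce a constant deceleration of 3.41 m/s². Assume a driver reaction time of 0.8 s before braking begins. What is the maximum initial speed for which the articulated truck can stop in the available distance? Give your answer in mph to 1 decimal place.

Stopping distance: v·t_r + v²/(2a) = 86 with t_r = 0.8 s and a = 3.410 m/s².
So v² + 5.456 v − 586.52 = 0.
Positive root: v = −a·t_r + √((a·t_r)² + 2a·d) = −2.728 + √(7.442 + 586.52) = 21.6433 m/s.
21.6433 m/s ÷ 0.44704 = 48.415 mph.

Maximum speed ≈ 48.4 mph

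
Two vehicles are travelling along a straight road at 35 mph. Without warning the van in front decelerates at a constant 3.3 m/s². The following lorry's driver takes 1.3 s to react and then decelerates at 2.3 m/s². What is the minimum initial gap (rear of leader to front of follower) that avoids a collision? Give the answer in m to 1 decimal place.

Minimum gap ≈ 36.5 m

35 mph × 0.44704 = 15.6464 m/s.
Leader travels v²/(2a_L) = 244.810 / 6.600 = 37.092 m before stopping.
Follower covers v·t_r = 15.6464 × 1.3 = 20.340 m while reacting, then v²/(2a_F) = 244.810 / 4.600 = 53.220 m while braking, for a total of 20.340 + 53.220 = 73.560 m.
Since a_F ≤ a_L and the follower starts braking later, the follower is never slower than the leader, so the closest approach is when both have stopped.
Minimum gap = 73.560 − 37.092 = 36.468 m.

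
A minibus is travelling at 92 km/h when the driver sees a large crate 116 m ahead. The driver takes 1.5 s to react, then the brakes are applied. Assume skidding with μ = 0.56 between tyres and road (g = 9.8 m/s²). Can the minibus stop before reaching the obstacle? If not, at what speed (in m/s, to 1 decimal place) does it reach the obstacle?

Yes — it stops about 18.2 m short of the obstacle, so it never reaches it

92 km/h ÷ 3.6 = 25.5556 m/s.
a = μg = 0.56 × 9.8 = 5.488 m/s².
Reaction distance = 25.5556 × 1.5 = 38.333 m.
Braking distance = v²/(2a) = 653.089 / 10.976 = 59.502 m.
Total stopping distance = 38.333 + 59.502 = 97.835 m, vs 116 m available — it stops with 116 − 97.835 = 18.165 m to spare.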